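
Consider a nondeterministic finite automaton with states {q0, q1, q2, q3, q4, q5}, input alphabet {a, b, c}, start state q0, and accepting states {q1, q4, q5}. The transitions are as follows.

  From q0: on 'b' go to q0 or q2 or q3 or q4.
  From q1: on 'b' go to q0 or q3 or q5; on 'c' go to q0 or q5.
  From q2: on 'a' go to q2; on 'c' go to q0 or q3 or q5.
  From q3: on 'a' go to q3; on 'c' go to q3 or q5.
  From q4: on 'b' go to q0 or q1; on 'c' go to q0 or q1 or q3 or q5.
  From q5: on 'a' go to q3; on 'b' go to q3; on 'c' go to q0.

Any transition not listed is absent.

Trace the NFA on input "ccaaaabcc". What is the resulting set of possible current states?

∅

Start in {q0}.
Read 'c': {q0} → ∅.
The set is empty and remains empty for the remaining 8 symbols.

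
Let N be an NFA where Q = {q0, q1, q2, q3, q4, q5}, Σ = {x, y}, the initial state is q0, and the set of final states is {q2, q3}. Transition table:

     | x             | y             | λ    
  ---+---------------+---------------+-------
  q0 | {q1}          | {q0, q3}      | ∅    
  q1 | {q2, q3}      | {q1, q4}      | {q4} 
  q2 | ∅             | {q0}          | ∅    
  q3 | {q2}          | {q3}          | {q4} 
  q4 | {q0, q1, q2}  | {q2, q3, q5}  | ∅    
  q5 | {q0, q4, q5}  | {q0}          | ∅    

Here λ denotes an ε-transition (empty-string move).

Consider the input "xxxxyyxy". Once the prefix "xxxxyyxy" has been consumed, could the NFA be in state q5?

Yes

Start in {q0}.
Read 'x': {q0} → {q1, q4}.
Read 'x': {q1, q4} → {q0, q1, q2, q3, q4}.
Read 'x': {q0, q1, q2, q3, q4} → {q0, q1, q2, q3, q4}.
Read 'x': {q0, q1, q2, q3, q4} → {q0, q1, q2, q3, q4}.
Read 'y': {q0, q1, q2, q3, q4} → {q0, q1, q2, q3, q4, q5}.
Read 'y': {q0, q1, q2, q3, q4, q5} → {q0, q1, q2, q3, q4, q5}.
Read 'x': {q0, q1, q2, q3, q4, q5} → {q0, q1, q2, q3, q4, q5}.
Read 'y': {q0, q1, q2, q3, q4, q5} → {q0, q1, q2, q3, q4, q5}.
State q5 is in {q0, q1, q2, q3, q4, q5}.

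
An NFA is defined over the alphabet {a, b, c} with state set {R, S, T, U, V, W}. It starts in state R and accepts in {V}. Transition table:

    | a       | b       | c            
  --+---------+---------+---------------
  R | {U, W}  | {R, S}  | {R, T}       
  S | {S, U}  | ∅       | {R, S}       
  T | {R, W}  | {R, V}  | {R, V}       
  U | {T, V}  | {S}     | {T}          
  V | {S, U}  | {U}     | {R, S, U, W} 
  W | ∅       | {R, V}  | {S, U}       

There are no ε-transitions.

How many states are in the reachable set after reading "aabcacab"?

Start in {R}.
Read 'a': R→{U, W}; now {U, W}.
Read 'a': U→{T, V}, W→∅; now {T, V}.
Read 'b': T→{R, V}, V→{U}; now {R, U, V}.
Read 'c': R→{R, T}, U→{T}, V→{R, S, U, W}; now {R, S, T, U, W}.
Read 'a': R→{U, W}, S→{S, U}, T→{R, W}, U→{T, V}, W→∅; now {R, S, T, U, V, W}.
Read 'c': R→{R, T}, S→{R, S}, T→{R, V}, U→{T}, V→{R, S, U, W}, W→{S, U}; now {R, S, T, U, V, W}.
Read 'a': R→{U, W}, S→{S, U}, T→{R, W}, U→{T, V}, V→{S, U}, W→∅; now {R, S, T, U, V, W}.
Read 'b': R→{R, S}, S→∅, T→{R, V}, U→{S}, V→{U}, W→{R, V}; now {R, S, U, V}.
That set has 4 states.

4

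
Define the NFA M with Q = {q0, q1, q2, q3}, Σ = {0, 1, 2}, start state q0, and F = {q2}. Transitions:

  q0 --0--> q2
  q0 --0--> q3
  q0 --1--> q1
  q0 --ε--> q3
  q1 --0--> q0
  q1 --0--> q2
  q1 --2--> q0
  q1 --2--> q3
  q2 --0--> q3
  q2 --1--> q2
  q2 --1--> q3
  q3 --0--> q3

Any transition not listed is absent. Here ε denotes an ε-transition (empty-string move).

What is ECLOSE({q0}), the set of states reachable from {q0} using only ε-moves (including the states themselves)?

Begin with {q0}.
ε-move q0 → q3; add q3.

{q0, q3}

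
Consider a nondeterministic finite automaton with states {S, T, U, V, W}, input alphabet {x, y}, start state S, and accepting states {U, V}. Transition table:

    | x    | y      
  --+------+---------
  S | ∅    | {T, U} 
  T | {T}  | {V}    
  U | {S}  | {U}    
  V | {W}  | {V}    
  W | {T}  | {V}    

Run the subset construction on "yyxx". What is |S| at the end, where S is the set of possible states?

1

Start in {S}.
Read 'y': {S} → {T, U}.
Read 'y': {T, U} → {U, V}.
Read 'x': {U, V} → {S, W}.
Read 'x': {S, W} → {T}.
That set has 1 state.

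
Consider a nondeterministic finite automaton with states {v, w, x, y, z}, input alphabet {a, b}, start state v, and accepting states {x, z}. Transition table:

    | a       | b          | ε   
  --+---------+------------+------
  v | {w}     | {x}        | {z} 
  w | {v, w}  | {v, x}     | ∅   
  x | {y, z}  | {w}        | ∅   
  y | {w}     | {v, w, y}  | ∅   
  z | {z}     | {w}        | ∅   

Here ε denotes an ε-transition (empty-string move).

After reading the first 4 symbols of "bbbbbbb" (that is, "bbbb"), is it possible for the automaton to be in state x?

Yes

Start: ε-closure({v}) = {v, z}.
Read 'b': v→{x}, z→{w}; now {w, x}.
Read 'b': w→{v, x}, x→{w}; union {v, w, x}; ε-closure = {v, w, x, z}.
Read 'b': v→{x}, w→{v, x}, x→{w}, z→{w}; union {v, w, x}; ε-closure = {v, w, x, z}.
Read 'b': v→{x}, w→{v, x}, x→{w}, z→{w}; union {v, w, x}; ε-closure = {v, w, x, z}.
State x is in {v, w, x, z}.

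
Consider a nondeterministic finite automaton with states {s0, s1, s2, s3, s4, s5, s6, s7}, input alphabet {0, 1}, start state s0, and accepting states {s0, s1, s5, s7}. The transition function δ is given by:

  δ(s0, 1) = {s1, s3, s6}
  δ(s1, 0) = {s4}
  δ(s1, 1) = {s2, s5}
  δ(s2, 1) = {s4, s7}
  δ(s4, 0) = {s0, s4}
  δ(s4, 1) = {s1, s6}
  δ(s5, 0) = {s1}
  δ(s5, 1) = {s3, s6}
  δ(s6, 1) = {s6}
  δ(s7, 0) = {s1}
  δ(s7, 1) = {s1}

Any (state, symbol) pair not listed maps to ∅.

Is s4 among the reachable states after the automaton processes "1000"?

Yes

Start in {s0}.
Read '1': {s0} → {s1, s3, s6}.
Read '0': {s1, s3, s6} → {s4}.
Read '0': {s4} → {s0, s4}.
Read '0': {s0, s4} → {s0, s4}.
State s4 is in {s0, s4}.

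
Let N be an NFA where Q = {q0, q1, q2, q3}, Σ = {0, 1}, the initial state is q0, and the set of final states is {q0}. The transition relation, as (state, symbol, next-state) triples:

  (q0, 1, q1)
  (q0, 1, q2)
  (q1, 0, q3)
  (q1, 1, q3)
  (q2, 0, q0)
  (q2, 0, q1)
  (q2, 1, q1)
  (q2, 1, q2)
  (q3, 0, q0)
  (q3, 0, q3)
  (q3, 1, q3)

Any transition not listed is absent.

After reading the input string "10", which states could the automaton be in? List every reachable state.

Start in {q0}.
Read '1': {q0} → {q1, q2}.
Read '0': {q1, q2} → {q0, q1, q3}.

{q0, q1, q3}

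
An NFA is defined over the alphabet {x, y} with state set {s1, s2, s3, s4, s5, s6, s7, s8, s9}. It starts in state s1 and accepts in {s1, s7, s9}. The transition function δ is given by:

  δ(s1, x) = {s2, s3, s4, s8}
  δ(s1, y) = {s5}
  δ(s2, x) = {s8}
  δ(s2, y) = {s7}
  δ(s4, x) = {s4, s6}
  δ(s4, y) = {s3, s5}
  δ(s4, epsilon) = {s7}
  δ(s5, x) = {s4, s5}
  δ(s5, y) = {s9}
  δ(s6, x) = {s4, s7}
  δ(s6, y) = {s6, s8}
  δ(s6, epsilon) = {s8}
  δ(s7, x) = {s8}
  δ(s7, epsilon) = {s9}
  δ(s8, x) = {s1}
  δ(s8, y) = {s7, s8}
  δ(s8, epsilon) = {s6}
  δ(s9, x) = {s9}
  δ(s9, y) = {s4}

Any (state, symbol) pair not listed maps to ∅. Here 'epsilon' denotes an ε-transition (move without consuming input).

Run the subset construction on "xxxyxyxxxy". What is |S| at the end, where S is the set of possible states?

Start in {s1}.
Read 'x': s1→{s2, s3, s4, s8}; union {s2, s3, s4, s8}; ε-closure = {s2, s3, s4, s6, s7, s8, s9}.
Read 'x': s2→{s8}, s3→∅, s4→{s4, s6}, s6→{s4, s7}, s7→{s8}, s8→{s1}, s9→{s9}; now {s1, s4, s6, s7, s8, s9}.
Read 'x': s1→{s2, s3, s4, s8}, s4→{s4, s6}, s6→{s4, s7}, s7→{s8}, s8→{s1}, s9→{s9}; now {s1, s2, s3, s4, s6, s7, s8, s9}.
Read 'y': s1→{s5}, s2→{s7}, s3→∅, s4→{s3, s5}, s6→{s6, s8}, s7→∅, s8→{s7, s8}, s9→{s4}; union {s3, s4, s5, s6, s7, s8}; ε-closure = {s3, s4, s5, s6, s7, s8, s9}.
Read 'x': s3→∅, s4→{s4, s6}, s5→{s4, s5}, s6→{s4, s7}, s7→{s8}, s8→{s1}, s9→{s9}; now {s1, s4, s5, s6, s7, s8, s9}.
Read 'y': s1→{s5}, s4→{s3, s5}, s5→{s9}, s6→{s6, s8}, s7→∅, s8→{s7, s8}, s9→{s4}; now {s3, s4, s5, s6, s7, s8, s9}.
Read 'x': s3→∅, s4→{s4, s6}, s5→{s4, s5}, s6→{s4, s7}, s7→{s8}, s8→{s1}, s9→{s9}; now {s1, s4, s5, s6, s7, s8, s9}.
Read 'x': s1→{s2, s3, s4, s8}, s4→{s4, s6}, s5→{s4, s5}, s6→{s4, s7}, s7→{s8}, s8→{s1}, s9→{s9}; now {s1, s2, s3, s4, s5, s6, s7, s8, s9}.
Read 'x': s1→{s2, s3, s4, s8}, s2→{s8}, s3→∅, s4→{s4, s6}, s5→{s4, s5}, s6→{s4, s7}, s7→{s8}, s8→{s1}, s9→{s9}; now {s1, s2, s3, s4, s5, s6, s7, s8, s9}.
Read 'y': s1→{s5}, s2→{s7}, s3→∅, s4→{s3, s5}, s5→{s9}, s6→{s6, s8}, s7→∅, s8→{s7, s8}, s9→{s4}; now {s3, s4, s5, s6, s7, s8, s9}.
That set has 7 states.

7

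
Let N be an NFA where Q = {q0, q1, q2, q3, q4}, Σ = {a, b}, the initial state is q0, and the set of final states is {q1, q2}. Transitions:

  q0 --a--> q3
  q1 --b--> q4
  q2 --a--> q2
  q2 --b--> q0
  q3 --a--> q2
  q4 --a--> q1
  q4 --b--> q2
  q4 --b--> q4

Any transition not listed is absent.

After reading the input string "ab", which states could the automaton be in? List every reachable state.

Start in {q0}.
Read 'a': q0→{q3}; now {q3}.
Read 'b': q3→∅; now ∅.

∅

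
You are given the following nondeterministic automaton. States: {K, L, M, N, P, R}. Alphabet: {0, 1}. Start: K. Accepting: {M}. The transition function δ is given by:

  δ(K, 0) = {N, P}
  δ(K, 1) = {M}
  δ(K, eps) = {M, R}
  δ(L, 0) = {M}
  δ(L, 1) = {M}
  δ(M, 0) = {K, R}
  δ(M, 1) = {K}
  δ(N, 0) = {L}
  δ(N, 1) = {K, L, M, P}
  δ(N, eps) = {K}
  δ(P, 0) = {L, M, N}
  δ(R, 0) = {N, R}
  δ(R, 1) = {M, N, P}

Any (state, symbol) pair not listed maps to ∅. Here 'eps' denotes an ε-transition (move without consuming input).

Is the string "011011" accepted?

Yes

Start: ε-closure({K}) = {K, M, R}.
Read '0': {K, M, R} → {K, M, N, P, R}.
Read '1': {K, M, N, P, R} → {K, L, M, N, P, R}.
Read '1': {K, L, M, N, P, R} → {K, L, M, N, P, R}.
Read '0': {K, L, M, N, P, R} → {K, L, M, N, P, R}.
Read '1': {K, L, M, N, P, R} → {K, L, M, N, P, R}.
Read '1': {K, L, M, N, P, R} → {K, L, M, N, P, R}.
The final set {K, L, M, N, P, R} contains the accepting state M.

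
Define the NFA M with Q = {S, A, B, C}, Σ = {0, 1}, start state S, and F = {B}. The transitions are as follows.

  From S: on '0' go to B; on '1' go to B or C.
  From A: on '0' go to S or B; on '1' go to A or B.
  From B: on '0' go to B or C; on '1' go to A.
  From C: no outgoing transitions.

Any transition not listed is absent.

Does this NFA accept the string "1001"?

Start in {S}.
Read '1': {S} → {B, C}.
Read '0': {B, C} → {B, C}.
Read '0': {B, C} → {B, C}.
Read '1': {B, C} → {A}.
The final set {A} contains no accepting state.

No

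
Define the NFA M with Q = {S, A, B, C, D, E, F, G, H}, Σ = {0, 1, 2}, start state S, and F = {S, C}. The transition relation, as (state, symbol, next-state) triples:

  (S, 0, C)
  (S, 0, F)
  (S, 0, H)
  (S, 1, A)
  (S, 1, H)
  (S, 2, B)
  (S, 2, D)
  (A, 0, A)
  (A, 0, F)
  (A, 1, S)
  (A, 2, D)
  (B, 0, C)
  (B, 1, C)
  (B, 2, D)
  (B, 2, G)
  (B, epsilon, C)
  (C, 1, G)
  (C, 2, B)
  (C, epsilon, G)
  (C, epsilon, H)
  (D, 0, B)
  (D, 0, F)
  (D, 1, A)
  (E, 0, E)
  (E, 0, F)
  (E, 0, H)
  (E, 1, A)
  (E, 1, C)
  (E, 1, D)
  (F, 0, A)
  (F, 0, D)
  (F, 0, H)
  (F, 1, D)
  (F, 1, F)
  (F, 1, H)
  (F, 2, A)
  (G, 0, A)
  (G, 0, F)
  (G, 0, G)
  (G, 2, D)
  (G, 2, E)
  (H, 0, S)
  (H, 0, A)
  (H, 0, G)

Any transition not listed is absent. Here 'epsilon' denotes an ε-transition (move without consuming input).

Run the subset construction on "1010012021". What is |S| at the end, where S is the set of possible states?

6

Start in {S}.
Read '1': S→{A, H}; now {A, H}.
Read '0': A→{A, F}, H→{S, A, G}; now {S, A, F, G}.
Read '1': S→{A, H}, A→{S}, F→{D, F, H}, G→∅; now {S, A, D, F, H}.
Read '0': S→{C, F, H}, A→{A, F}, D→{B, F}, F→{A, D, H}, H→{S, A, G}; now {S, A, B, C, D, F, G, H}.
Read '0': S→{C, F, H}, A→{A, F}, B→{C}, C→∅, D→{B, F}, F→{A, D, H}, G→{A, F, G}, H→{S, A, G}; now {S, A, B, C, D, F, G, H}.
Read '1': S→{A, H}, A→{S}, B→{C}, C→{G}, D→{A}, F→{D, F, H}, G→∅, H→∅; now {S, A, C, D, F, G, H}.
Read '2': S→{B, D}, A→{D}, C→{B}, D→∅, F→{A}, G→{D, E}, H→∅; union {A, B, D, E}; ε-closure = {A, B, C, D, E, G, H}.
Read '0': A→{A, F}, B→{C}, C→∅, D→{B, F}, E→{E, F, H}, G→{A, F, G}, H→{S, A, G}; now {S, A, B, C, E, F, G, H}.
Read '2': S→{B, D}, A→{D}, B→{D, G}, C→{B}, E→∅, F→{A}, G→{D, E}, H→∅; union {A, B, D, E, G}; ε-closure = {A, B, C, D, E, G, H}.
Read '1': A→{S}, B→{C}, C→{G}, D→{A}, E→{A, C, D}, G→∅, H→∅; union {S, A, C, D, G}; ε-closure = {S, A, C, D, G, H}.
That set has 6 states.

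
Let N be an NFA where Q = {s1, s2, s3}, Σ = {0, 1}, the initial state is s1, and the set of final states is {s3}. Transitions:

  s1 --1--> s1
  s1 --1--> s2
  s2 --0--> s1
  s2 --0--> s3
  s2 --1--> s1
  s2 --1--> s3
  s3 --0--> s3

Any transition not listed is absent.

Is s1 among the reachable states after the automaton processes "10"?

Start in {s1}.
Read '1': {s1} → {s1, s2}.
Read '0': {s1, s2} → {s1, s3}.
State s1 is in {s1, s3}.

Yes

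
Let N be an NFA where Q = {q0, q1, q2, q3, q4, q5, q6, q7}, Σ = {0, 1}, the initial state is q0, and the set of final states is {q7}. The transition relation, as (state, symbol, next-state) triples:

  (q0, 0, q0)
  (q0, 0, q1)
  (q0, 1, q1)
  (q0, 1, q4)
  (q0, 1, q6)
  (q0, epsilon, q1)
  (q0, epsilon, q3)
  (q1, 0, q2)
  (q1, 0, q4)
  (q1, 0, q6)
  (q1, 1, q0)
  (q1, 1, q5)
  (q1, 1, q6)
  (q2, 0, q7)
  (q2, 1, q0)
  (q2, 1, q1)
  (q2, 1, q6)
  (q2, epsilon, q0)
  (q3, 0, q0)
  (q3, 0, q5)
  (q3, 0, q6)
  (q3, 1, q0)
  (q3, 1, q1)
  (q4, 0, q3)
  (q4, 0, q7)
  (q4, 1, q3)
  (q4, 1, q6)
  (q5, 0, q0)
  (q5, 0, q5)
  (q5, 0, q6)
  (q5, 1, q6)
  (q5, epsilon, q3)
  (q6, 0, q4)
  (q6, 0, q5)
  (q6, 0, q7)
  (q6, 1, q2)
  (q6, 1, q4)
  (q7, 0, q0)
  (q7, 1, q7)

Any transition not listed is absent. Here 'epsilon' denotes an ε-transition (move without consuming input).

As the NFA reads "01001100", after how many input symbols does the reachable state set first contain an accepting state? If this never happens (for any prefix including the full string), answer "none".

3

Start: ε-closure({q0}) = {q0, q1, q3}.
Read '0': q0→{q0, q1}, q1→{q2, q4, q6}, q3→{q0, q5, q6}; union {q0, q1, q2, q4, q5, q6}; ε-closure = {q0, q1, q2, q3, q4, q5, q6}.
Read '1': q0→{q1, q4, q6}, q1→{q0, q5, q6}, q2→{q0, q1, q6}, q3→{q0, q1}, q4→{q3, q6}, q5→{q6}, q6→{q2, q4}; now {q0, q1, q2, q3, q4, q5, q6}.
Read '0': q0→{q0, q1}, q1→{q2, q4, q6}, q2→{q7}, q3→{q0, q5, q6}, q4→{q3, q7}, q5→{q0, q5, q6}, q6→{q4, q5, q7}; now {q0, q1, q2, q3, q4, q5, q6, q7}.
None of the earlier sets intersect F, but {q0, q1, q2, q3, q4, q5, q6, q7} does.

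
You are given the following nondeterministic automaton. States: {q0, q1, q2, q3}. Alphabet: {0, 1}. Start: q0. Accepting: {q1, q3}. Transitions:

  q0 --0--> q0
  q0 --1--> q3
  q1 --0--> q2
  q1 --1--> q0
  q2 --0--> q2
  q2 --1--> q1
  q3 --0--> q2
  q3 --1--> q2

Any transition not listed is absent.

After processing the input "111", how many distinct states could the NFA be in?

Start in {q0}.
Read '1': {q0} → {q3}.
Read '1': {q3} → {q2}.
Read '1': {q2} → {q1}.
That set has 1 state.

1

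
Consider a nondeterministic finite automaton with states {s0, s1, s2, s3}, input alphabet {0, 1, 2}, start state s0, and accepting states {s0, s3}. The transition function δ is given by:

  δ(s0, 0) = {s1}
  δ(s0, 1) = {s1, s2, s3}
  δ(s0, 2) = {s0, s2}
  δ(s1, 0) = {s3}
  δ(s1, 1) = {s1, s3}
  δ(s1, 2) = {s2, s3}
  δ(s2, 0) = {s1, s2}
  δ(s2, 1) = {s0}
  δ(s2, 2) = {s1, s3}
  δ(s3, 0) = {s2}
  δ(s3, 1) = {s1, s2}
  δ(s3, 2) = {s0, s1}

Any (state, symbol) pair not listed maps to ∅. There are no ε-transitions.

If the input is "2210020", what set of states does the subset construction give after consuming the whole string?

Start in {s0}.
Read '2': s0→{s0, s2}; now {s0, s2}.
Read '2': s0→{s0, s2}, s2→{s1, s3}; now {s0, s1, s2, s3}.
Read '1': s0→{s1, s2, s3}, s1→{s1, s3}, s2→{s0}, s3→{s1, s2}; now {s0, s1, s2, s3}.
Read '0': s0→{s1}, s1→{s3}, s2→{s1, s2}, s3→{s2}; now {s1, s2, s3}.
Read '0': s1→{s3}, s2→{s1, s2}, s3→{s2}; now {s1, s2, s3}.
Read '2': s1→{s2, s3}, s2→{s1, s3}, s3→{s0, s1}; now {s0, s1, s2, s3}.
Read '0': s0→{s1}, s1→{s3}, s2→{s1, s2}, s3→{s2}; now {s1, s2, s3}.

{s1, s2, s3}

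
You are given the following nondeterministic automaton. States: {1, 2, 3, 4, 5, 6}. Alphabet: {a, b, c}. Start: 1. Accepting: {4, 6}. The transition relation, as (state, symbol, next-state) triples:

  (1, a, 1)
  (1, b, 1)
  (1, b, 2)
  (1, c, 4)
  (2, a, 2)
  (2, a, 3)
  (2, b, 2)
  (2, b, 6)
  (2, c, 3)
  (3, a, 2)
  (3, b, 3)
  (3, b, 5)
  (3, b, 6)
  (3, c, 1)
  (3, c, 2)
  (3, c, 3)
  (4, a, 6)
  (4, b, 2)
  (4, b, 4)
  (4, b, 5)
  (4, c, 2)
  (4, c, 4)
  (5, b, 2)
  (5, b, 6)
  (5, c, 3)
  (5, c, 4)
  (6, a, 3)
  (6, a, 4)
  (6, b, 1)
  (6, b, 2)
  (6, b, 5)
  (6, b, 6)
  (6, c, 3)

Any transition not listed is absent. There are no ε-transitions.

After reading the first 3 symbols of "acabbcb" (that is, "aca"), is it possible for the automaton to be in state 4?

No

Start in {1}.
Read 'a': 1→{1}; now {1}.
Read 'c': 1→{4}; now {4}.
Read 'a': 4→{6}; now {6}.
State 4 is not in {6}.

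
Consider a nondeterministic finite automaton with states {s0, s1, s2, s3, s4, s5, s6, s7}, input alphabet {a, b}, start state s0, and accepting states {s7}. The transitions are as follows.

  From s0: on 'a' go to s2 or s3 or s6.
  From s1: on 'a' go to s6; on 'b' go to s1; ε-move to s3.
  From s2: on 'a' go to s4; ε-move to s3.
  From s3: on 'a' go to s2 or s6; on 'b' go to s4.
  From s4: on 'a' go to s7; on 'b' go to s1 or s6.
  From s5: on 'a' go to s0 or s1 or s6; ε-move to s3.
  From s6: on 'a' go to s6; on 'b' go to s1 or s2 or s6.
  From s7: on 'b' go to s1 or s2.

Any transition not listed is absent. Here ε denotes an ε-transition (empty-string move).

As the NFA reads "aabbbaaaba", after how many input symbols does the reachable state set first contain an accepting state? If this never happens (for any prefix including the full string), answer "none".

Start in {s0}.
Read 'a': {s0} → {s2, s3, s6}.
Read 'a': {s2, s3, s6} → {s2, s3, s4, s6}.
Read 'b': {s2, s3, s4, s6} → {s1, s2, s3, s4, s6}.
Read 'b': {s1, s2, s3, s4, s6} → {s1, s2, s3, s4, s6}.
Read 'b': {s1, s2, s3, s4, s6} → {s1, s2, s3, s4, s6}.
Read 'a': {s1, s2, s3, s4, s6} → {s2, s3, s4, s6, s7}.
None of the earlier sets intersect F, but {s2, s3, s4, s6, s7} does.

6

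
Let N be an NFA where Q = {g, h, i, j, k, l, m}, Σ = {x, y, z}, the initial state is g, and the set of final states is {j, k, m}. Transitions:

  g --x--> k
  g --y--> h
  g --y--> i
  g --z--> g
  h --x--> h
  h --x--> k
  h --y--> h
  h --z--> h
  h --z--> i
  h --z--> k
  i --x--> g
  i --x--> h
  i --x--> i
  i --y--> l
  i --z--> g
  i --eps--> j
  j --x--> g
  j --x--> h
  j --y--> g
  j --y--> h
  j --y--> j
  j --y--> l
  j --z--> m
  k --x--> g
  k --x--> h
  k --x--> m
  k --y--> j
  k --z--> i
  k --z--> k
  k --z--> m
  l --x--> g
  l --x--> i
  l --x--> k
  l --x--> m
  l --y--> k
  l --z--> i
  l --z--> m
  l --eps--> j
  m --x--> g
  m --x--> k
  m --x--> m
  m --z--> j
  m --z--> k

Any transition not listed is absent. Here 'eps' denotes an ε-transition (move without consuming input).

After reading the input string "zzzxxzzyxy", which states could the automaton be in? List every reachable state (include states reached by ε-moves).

Start in {g}.
Read 'z': {g} → {g}.
Read 'z': {g} → {g}.
Read 'z': {g} → {g}.
Read 'x': {g} → {k}.
Read 'x': {k} → {g, h, m}.
Read 'z': {g, h, m} → {g, h, i, j, k}.
Read 'z': {g, h, i, j, k} → {g, h, i, j, k, m}.
Read 'y': {g, h, i, j, k, m} → {g, h, i, j, l}.
Read 'x': {g, h, i, j, l} → {g, h, i, j, k, m}.
Read 'y': {g, h, i, j, k, m} → {g, h, i, j, l}.

{g, h, i, j, l}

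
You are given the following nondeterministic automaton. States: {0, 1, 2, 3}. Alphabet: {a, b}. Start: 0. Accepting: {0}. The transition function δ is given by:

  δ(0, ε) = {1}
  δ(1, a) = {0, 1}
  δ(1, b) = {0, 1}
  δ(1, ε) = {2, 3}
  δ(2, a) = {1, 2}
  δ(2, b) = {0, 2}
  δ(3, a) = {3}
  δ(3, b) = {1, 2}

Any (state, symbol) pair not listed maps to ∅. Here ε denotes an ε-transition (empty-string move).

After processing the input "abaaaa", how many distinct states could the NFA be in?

Start: ε-closure({0}) = {0, 1, 2, 3}.
Read 'a': 0→∅, 1→{0, 1}, 2→{1, 2}, 3→{3}; now {0, 1, 2, 3}.
Read 'b': 0→∅, 1→{0, 1}, 2→{0, 2}, 3→{1, 2}; union {0, 1, 2}; ε-closure = {0, 1, 2, 3}.
Read 'a': 0→∅, 1→{0, 1}, 2→{1, 2}, 3→{3}; now {0, 1, 2, 3}.
Read 'a': 0→∅, 1→{0, 1}, 2→{1, 2}, 3→{3}; now {0, 1, 2, 3}.
Read 'a': 0→∅, 1→{0, 1}, 2→{1, 2}, 3→{3}; now {0, 1, 2, 3}.
Read 'a': 0→∅, 1→{0, 1}, 2→{1, 2}, 3→{3}; now {0, 1, 2, 3}.
That set has 4 states.

4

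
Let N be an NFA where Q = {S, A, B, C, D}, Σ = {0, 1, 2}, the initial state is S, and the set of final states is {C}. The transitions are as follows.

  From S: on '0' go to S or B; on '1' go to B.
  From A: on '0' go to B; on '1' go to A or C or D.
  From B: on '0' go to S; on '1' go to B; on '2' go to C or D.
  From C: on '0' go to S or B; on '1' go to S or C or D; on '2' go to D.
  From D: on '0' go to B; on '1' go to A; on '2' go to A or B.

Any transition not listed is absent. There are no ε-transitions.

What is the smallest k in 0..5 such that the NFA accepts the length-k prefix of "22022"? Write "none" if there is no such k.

none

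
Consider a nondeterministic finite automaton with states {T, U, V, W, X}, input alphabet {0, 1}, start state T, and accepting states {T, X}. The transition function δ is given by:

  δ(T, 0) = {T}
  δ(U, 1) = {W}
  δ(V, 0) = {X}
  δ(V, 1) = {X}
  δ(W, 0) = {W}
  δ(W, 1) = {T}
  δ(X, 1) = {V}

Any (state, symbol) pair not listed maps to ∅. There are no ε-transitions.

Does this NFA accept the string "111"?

Start in {T}.
Read '1': T→∅; now ∅.
The set is empty and remains empty for the remaining 2 symbols.
The final set ∅ contains no accepting state.

No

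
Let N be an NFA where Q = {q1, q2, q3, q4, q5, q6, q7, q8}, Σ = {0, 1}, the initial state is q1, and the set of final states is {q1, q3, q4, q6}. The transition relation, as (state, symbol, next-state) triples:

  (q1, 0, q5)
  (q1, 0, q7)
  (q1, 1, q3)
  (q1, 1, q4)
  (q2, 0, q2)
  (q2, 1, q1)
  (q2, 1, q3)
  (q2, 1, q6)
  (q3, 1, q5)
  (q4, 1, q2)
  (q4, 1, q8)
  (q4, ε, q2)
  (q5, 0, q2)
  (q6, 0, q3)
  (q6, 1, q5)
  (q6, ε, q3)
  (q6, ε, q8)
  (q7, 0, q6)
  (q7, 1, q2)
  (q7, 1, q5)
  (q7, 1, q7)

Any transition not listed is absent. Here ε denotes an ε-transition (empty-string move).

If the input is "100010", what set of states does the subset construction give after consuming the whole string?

{q3, q5, q7}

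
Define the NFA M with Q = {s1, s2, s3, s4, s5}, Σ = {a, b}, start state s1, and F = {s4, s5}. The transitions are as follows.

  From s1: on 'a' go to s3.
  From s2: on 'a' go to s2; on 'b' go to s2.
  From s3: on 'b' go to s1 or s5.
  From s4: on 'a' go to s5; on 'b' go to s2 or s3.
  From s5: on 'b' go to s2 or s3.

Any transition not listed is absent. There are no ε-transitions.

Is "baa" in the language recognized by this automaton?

Start in {s1}.
Read 'b': {s1} → ∅.
The set is empty and remains empty for the remaining 2 symbols.
The final set ∅ contains no accepting state.

No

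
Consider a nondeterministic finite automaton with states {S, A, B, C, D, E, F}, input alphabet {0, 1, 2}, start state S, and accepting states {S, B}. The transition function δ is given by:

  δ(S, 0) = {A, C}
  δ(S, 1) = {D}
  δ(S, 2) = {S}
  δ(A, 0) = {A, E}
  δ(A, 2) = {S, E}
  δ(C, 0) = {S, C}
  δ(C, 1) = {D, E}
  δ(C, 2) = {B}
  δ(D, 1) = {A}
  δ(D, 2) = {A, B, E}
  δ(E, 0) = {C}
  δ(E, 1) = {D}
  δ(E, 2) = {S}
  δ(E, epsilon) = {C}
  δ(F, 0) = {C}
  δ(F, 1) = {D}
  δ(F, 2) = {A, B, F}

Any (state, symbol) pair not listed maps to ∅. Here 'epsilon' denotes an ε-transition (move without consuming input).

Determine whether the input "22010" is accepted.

Start in {S}.
Read '2': S→{S}; now {S}.
Read '2': S→{S}; now {S}.
Read '0': S→{A, C}; now {A, C}.
Read '1': A→∅, C→{D, E}; union {D, E}; ε-closure = {C, D, E}.
Read '0': C→{S, C}, D→∅, E→{C}; now {S, C}.
The final set {S, C} contains the accepting state S.

Yes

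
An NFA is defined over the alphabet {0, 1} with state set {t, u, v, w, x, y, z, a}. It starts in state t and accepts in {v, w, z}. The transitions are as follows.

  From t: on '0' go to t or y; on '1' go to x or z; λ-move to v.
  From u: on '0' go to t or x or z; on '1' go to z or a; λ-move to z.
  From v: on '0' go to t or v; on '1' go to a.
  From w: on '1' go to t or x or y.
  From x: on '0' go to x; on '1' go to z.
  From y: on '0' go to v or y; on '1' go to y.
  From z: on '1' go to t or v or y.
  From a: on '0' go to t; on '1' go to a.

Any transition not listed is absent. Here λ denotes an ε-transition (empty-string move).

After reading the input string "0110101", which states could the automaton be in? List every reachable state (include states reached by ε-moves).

{x, y, z, a}

Start: ε-closure({t}) = {t, v}.
Read '0': t→{t, y}, v→{t, v}; now {t, v, y}.
Read '1': t→{x, z}, v→{a}, y→{y}; now {x, y, z, a}.
Read '1': x→{z}, y→{y}, z→{t, v, y}, a→{a}; now {t, v, y, z, a}.
Read '0': t→{t, y}, v→{t, v}, y→{v, y}, z→∅, a→{t}; now {t, v, y}.
Read '1': t→{x, z}, v→{a}, y→{y}; now {x, y, z, a}.
Read '0': x→{x}, y→{v, y}, z→∅, a→{t}; now {t, v, x, y}.
Read '1': t→{x, z}, v→{a}, x→{z}, y→{y}; now {x, y, z, a}.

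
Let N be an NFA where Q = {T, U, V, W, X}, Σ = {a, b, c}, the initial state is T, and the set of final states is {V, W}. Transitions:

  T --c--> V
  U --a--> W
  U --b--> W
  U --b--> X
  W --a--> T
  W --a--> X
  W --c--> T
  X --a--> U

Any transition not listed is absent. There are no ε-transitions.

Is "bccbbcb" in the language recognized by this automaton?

Start in {T}.
Read 'b': T→∅; now ∅.
The set is empty and remains empty for the remaining 6 symbols.
The final set ∅ contains no accepting state.

No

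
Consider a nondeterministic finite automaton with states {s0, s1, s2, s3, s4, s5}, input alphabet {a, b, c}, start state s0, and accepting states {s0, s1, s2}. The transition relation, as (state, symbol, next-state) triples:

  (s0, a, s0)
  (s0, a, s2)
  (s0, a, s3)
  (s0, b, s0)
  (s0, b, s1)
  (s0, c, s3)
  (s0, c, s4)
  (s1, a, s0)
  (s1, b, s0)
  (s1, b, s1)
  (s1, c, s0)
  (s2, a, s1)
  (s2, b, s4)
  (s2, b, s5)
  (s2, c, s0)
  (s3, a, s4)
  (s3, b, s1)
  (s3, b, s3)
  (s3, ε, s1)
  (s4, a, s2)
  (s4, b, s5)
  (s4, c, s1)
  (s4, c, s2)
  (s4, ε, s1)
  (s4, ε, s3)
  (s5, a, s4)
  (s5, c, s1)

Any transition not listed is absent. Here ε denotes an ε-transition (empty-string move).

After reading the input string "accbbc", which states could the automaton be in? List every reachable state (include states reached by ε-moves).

Start in {s0}.
Read 'a': {s0} → {s0, s1, s2, s3}.
Read 'c': {s0, s1, s2, s3} → {s0, s1, s3, s4}.
Read 'c': {s0, s1, s3, s4} → {s0, s1, s2, s3, s4}.
Read 'b': {s0, s1, s2, s3, s4} → {s0, s1, s3, s4, s5}.
Read 'b': {s0, s1, s3, s4, s5} → {s0, s1, s3, s5}.
Read 'c': {s0, s1, s3, s5} → {s0, s1, s3, s4}.

{s0, s1, s3, s4}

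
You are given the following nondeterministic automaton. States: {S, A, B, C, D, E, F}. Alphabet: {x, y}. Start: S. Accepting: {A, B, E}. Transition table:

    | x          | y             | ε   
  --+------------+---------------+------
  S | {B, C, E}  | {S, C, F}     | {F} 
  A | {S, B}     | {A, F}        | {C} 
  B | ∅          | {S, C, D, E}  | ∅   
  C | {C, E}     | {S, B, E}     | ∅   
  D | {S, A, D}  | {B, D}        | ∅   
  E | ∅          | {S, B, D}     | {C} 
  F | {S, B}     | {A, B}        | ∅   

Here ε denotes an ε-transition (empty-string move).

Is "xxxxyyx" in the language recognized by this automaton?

Start: ε-closure({S}) = {S, F}.
Read 'x': {S, F} → {S, B, C, E, F}.
Read 'x': {S, B, C, E, F} → {S, B, C, E, F}.
Read 'x': {S, B, C, E, F} → {S, B, C, E, F}.
Read 'x': {S, B, C, E, F} → {S, B, C, E, F}.
Read 'y': {S, B, C, E, F} → {S, A, B, C, D, E, F}.
Read 'y': {S, A, B, C, D, E, F} → {S, A, B, C, D, E, F}.
Read 'x': {S, A, B, C, D, E, F} → {S, A, B, C, D, E, F}.
The final set {S, A, B, C, D, E, F} contains the accepting states A, B, E.

Yes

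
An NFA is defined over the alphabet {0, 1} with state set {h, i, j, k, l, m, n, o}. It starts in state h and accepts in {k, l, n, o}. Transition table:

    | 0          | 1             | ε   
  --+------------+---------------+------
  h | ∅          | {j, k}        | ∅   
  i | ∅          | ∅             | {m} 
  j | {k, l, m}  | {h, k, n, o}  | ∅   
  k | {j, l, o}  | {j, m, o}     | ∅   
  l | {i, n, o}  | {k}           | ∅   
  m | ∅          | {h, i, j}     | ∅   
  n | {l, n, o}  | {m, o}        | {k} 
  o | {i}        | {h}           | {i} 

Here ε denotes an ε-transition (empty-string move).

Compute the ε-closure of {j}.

{j}

Begin with {j}.
No ε-moves leave this set, so the closure equals the set itself.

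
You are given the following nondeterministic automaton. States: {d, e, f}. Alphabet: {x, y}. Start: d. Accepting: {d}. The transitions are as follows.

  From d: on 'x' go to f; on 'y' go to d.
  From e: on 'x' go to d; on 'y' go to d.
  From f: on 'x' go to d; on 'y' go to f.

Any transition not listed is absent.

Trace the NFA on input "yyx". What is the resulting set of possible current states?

Start in {d}.
Read 'y': d→{d}; now {d}.
Read 'y': d→{d}; now {d}.
Read 'x': d→{f}; now {f}.

{f}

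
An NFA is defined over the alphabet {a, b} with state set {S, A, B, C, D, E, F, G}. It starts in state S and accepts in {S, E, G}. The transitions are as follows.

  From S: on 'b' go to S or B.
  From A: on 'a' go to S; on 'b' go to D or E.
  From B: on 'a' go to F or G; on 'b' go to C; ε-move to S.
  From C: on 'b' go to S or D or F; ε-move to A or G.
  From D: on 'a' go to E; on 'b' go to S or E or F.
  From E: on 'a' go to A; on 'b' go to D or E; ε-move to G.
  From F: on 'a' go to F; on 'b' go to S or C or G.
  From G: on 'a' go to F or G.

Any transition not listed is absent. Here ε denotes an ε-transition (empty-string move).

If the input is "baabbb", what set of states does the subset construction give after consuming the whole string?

{S, A, B, C, D, E, F, G}

Start in {S}.
Read 'b': S→{S, B}; now {S, B}.
Read 'a': S→∅, B→{F, G}; now {F, G}.
Read 'a': F→{F}, G→{F, G}; now {F, G}.
Read 'b': F→{S, C, G}, G→∅; union {S, C, G}; ε-closure = {S, A, C, G}.
Read 'b': S→{S, B}, A→{D, E}, C→{S, D, F}, G→∅; union {S, B, D, E, F}; ε-closure = {S, B, D, E, F, G}.
Read 'b': S→{S, B}, B→{C}, D→{S, E, F}, E→{D, E}, F→{S, C, G}, G→∅; union {S, B, C, D, E, F, G}; ε-closure = {S, A, B, C, D, E, F, G}.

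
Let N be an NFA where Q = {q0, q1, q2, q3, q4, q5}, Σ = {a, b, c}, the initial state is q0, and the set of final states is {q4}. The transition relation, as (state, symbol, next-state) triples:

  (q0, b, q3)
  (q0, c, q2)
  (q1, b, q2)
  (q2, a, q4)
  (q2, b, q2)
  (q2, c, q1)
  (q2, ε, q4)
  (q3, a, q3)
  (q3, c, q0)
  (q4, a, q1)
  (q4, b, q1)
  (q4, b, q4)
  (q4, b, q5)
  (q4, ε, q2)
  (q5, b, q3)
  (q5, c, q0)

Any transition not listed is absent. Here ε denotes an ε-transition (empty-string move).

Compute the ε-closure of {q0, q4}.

Begin with {q0, q4}.
ε-move q4 → q2; add q2.

{q0, q2, q4}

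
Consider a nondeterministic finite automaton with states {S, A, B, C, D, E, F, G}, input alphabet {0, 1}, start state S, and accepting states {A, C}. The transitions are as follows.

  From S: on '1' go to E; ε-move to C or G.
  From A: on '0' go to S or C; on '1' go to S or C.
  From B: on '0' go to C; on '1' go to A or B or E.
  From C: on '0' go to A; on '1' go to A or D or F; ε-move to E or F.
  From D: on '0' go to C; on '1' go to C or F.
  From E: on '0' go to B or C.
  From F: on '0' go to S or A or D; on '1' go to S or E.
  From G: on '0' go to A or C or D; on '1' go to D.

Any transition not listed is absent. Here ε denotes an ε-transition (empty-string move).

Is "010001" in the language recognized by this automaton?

Yes

Start: ε-closure({S}) = {S, C, E, F, G}.
Read '0': S→∅, C→{A}, E→{B, C}, F→{S, A, D}, G→{A, C, D}; union {S, A, B, C, D}; ε-closure = {S, A, B, C, D, E, F, G}.
Read '1': S→{E}, A→{S, C}, B→{A, B, E}, C→{A, D, F}, D→{C, F}, E→∅, F→{S, E}, G→{D}; union {S, A, B, C, D, E, F}; ε-closure = {S, A, B, C, D, E, F, G}.
Read '0': S→∅, A→{S, C}, B→{C}, C→{A}, D→{C}, E→{B, C}, F→{S, A, D}, G→{A, C, D}; union {S, A, B, C, D}; ε-closure = {S, A, B, C, D, E, F, G}.
Read '0': S→∅, A→{S, C}, B→{C}, C→{A}, D→{C}, E→{B, C}, F→{S, A, D}, G→{A, C, D}; union {S, A, B, C, D}; ε-closure = {S, A, B, C, D, E, F, G}.
Read '0': S→∅, A→{S, C}, B→{C}, C→{A}, D→{C}, E→{B, C}, F→{S, A, D}, G→{A, C, D}; union {S, A, B, C, D}; ε-closure = {S, A, B, C, D, E, F, G}.
Read '1': S→{E}, A→{S, C}, B→{A, B, E}, C→{A, D, F}, D→{C, F}, E→∅, F→{S, E}, G→{D}; union {S, A, B, C, D, E, F}; ε-closure = {S, A, B, C, D, E, F, G}.
The final set {S, A, B, C, D, E, F, G} contains the accepting states A, C.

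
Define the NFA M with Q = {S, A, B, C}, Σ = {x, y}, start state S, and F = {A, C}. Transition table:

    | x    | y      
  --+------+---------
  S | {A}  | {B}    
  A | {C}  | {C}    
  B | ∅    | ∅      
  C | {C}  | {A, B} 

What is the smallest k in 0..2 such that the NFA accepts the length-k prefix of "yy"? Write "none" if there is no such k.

Start in {S}.
Read 'y': S→{B}; now {B}.
Read 'y': B→∅; now ∅.
No reachable set along the way intersects F.

none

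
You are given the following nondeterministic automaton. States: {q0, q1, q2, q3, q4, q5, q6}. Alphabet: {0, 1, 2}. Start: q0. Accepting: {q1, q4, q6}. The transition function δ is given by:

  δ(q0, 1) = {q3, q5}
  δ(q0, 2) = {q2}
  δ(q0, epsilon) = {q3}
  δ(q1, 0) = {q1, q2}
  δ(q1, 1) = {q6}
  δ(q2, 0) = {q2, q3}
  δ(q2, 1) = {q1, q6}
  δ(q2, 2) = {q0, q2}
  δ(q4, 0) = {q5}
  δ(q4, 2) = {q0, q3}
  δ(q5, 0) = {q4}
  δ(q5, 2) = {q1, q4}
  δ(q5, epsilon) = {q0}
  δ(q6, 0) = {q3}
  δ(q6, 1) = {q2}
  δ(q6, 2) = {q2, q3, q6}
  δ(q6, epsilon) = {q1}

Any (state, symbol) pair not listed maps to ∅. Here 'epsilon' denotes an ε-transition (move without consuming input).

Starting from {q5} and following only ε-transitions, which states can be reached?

{q0, q3, q5}

Begin with {q5}.
ε-move q5 → q0; add q0.
ε-move q0 → q3; add q3.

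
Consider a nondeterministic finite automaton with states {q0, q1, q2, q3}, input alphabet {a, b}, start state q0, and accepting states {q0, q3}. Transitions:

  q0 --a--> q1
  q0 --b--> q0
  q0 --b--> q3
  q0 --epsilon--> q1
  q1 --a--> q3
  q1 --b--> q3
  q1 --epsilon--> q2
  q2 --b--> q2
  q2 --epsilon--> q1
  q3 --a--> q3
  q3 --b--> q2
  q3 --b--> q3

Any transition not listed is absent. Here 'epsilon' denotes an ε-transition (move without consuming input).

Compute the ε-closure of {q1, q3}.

Begin with {q1, q3}.
ε-move q1 → q2; add q2.

{q1, q2, q3}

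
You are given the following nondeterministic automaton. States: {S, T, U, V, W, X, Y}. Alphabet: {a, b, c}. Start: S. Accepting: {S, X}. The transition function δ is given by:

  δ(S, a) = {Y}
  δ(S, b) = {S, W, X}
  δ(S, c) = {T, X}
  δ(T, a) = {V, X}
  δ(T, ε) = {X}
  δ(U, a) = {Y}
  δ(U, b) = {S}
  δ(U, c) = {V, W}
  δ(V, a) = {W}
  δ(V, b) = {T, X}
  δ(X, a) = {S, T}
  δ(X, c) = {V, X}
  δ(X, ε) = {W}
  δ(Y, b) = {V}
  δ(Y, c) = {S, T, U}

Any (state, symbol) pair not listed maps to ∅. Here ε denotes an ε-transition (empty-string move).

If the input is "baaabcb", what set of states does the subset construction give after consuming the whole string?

{T, W, X}

Start in {S}.
Read 'b': {S} → {S, W, X}.
Read 'a': {S, W, X} → {S, T, W, X, Y}.
Read 'a': {S, T, W, X, Y} → {S, T, V, W, X, Y}.
Read 'a': {S, T, V, W, X, Y} → {S, T, V, W, X, Y}.
Read 'b': {S, T, V, W, X, Y} → {S, T, V, W, X}.
Read 'c': {S, T, V, W, X} → {T, V, W, X}.
Read 'b': {T, V, W, X} → {T, W, X}.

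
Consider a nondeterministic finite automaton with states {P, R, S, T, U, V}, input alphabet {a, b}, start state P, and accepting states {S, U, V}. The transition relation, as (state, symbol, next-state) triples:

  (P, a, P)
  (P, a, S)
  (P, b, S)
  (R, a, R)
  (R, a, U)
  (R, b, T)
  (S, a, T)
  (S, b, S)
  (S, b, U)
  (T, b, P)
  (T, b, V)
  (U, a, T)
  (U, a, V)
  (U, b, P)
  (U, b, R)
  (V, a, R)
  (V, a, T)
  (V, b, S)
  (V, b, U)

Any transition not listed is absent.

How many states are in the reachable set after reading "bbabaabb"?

6

Start in {P}.
Read 'b': {P} → {S}.
Read 'b': {S} → {S, U}.
Read 'a': {S, U} → {T, V}.
Read 'b': {T, V} → {P, S, U, V}.
Read 'a': {P, S, U, V} → {P, R, S, T, V}.
Read 'a': {P, R, S, T, V} → {P, R, S, T, U}.
Read 'b': {P, R, S, T, U} → {P, R, S, T, U, V}.
Read 'b': {P, R, S, T, U, V} → {P, R, S, T, U, V}.
That set has 6 states.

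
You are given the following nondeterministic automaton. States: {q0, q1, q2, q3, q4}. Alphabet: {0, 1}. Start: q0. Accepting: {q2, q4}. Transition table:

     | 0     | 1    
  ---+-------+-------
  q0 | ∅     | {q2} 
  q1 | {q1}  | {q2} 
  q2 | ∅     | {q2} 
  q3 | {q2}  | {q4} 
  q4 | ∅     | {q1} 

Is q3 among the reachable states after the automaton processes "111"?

Start in {q0}.
Read '1': q0→{q2}; now {q2}.
Read '1': q2→{q2}; now {q2}.
Read '1': q2→{q2}; now {q2}.
State q3 is not in {q2}.

No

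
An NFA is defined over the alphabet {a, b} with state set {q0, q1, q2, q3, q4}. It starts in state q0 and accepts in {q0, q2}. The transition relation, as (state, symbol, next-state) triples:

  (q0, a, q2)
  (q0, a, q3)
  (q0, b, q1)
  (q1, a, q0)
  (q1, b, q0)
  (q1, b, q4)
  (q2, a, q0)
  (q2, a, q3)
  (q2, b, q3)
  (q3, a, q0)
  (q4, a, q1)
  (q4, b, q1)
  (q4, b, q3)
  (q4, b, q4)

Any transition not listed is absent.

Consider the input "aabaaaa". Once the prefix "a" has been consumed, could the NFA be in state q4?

Start in {q0}.
Read 'a': q0→{q2, q3}; now {q2, q3}.
State q4 is not in {q2, q3}.

No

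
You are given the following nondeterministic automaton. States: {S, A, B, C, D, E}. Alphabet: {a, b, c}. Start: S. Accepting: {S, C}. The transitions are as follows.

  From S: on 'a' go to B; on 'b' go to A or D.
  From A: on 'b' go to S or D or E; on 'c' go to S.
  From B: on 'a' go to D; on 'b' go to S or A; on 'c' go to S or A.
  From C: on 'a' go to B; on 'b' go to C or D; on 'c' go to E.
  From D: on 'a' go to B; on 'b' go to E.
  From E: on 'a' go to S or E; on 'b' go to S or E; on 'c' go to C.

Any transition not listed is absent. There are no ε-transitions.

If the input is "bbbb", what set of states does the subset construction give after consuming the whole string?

{S, A, D, E}

Start in {S}.
Read 'b': S→{A, D}; now {A, D}.
Read 'b': A→{S, D, E}, D→{E}; now {S, D, E}.
Read 'b': S→{A, D}, D→{E}, E→{S, E}; now {S, A, D, E}.
Read 'b': S→{A, D}, A→{S, D, E}, D→{E}, E→{S, E}; now {S, A, D, E}.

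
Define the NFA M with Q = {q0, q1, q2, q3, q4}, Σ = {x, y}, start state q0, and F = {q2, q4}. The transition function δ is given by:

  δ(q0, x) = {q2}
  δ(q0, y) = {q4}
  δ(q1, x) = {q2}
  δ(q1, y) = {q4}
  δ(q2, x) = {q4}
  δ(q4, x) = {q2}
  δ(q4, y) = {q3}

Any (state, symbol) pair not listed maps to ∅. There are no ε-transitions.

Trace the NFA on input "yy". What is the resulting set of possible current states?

{q3}

Start in {q0}.
Read 'y': q0→{q4}; now {q4}.
Read 'y': q4→{q3}; now {q3}.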